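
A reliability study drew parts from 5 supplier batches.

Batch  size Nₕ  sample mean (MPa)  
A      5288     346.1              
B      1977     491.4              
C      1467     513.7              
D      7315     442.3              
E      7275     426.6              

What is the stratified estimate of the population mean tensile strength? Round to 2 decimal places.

424.24

N = 23322; weights Wₕ = Nₕ/N = (0.2267, 0.0848, 0.0629, 0.3137, 0.3119).
x̄_st = Σ Wₕ·x̄ₕ = 0.2267·346.1 + 0.0848·491.4 + 0.0629·513.7 + 0.3137·442.3 + 0.3119·426.6 ≈ 424.2437...
→ 424.24.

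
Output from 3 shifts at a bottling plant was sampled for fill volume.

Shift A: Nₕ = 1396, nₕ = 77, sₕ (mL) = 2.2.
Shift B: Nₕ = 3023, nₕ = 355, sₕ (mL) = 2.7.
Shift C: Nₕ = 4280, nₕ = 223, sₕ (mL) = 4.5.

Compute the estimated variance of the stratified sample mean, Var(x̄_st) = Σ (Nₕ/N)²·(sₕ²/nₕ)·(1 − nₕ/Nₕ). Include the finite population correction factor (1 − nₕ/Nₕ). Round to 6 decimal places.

N = 8699. Term for each stratum: Wₕ²sₕ²/nₕ·(1−nₕ/Nₕ).
Var(x̄_st) = 0.001529488 + 0.002188691 + 0.020836764 = 0.024554944 → 0.024555.

0.024555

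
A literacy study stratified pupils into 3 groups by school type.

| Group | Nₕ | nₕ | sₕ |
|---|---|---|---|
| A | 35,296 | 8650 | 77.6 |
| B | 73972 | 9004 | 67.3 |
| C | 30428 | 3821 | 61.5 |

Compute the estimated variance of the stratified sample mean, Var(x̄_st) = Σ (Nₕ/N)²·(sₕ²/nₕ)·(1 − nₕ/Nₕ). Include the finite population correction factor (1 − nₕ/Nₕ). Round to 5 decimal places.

N = 139696. Term for each stratum: Wₕ²sₕ²/nₕ·(1−nₕ/Nₕ).
Var(x̄_st) = 0.03355034 + 0.12387782 + 0.04106526 = 0.19849342 → 0.19849.

0.19849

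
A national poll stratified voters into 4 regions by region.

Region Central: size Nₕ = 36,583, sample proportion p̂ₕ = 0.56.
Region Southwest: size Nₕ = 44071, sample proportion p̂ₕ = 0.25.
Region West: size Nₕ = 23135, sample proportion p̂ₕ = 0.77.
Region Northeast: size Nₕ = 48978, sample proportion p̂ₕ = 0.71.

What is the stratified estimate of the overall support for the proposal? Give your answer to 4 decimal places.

N = 36583 + 44071 + 23135 + 48978 = 152767.
Overall proportion = Σ (Nₕ/N)·p̂ₕ.
Σ Nₕp̂ₕ = 20486.48 + 11017.75 + 17813.95 + 34774.38 = 84092.56.
84092.56 / 152767 = 0.550463... → 0.5505.

0.5505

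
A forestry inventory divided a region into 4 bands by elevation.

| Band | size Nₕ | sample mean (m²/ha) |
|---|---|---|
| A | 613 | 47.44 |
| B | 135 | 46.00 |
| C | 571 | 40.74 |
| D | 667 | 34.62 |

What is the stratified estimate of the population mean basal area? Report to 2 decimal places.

41.11

N = 1986; weights Wₕ = Nₕ/N = (0.3087, 0.0680, 0.2875, 0.3359).
x̄_st = Σ Wₕ·x̄ₕ = 0.3087·47.44 + 0.0680·46.00 + 0.2875·40.74 + 0.3359·34.62 ≈ 41.1102...
→ 41.11.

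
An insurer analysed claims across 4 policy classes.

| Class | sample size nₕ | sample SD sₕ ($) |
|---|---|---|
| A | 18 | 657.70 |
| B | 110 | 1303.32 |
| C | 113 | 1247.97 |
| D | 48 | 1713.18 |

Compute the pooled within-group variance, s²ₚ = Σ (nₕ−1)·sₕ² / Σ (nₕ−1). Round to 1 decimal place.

Degrees of freedom: 17 + 109 + 112 + 47 = 285.
Σ(nₕ−1)sₕ² = 17·432569.29 + 109·1698643.0224 + 112·1557429.1209 + 47·2934985.7124 = 504882157.3952.
s²ₚ = 504882157.3952 / 285 = 1771516.342... → 1771516.3.

1771516.3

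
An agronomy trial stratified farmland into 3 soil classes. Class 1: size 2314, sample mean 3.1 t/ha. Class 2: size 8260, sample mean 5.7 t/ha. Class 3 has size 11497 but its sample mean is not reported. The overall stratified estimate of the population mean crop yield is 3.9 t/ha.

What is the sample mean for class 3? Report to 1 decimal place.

N = 2314 + 8260 + 11497 = 22071.
Overall total = μ·N = 3.9·22071 = 86076.9.
Subtract the known strata: 2314·3.1 + 8260·5.7 = 54255.4.
Remaining total for class 3: 86076.9 − 54255.4 = 31821.5.
Divide by its size: 31821.5 / 11497 = 2.768... → 2.8.

2.8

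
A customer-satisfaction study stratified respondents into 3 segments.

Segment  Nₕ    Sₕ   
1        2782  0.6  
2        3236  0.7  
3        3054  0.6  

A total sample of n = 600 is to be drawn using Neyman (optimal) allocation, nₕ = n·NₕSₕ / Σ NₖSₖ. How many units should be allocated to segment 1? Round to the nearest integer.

174

1: NₕSₕ = 2782·0.6 = 1669.2
2: NₕSₕ = 3236·0.7 = 2265.2
3: NₕSₕ = 3054·0.6 = 1832.4
Σ NₕSₕ = 5766.8.
n_1 = 600·1669.2/5766.8 = 173.670... → 174.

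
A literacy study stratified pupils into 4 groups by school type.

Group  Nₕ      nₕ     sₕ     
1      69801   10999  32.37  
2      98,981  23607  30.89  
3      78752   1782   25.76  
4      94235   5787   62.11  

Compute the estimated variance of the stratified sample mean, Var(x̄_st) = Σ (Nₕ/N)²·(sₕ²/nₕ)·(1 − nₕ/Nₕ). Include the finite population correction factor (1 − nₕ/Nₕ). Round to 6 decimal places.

0.072820

N = 341769. Term for each stratum: Wₕ²sₕ²/nₕ·(1−nₕ/Nₕ).
Var(x̄_st) = 0.003347500 + 0.002581684 + 0.019324211 + 0.047566861 = 0.072820256 → 0.072820.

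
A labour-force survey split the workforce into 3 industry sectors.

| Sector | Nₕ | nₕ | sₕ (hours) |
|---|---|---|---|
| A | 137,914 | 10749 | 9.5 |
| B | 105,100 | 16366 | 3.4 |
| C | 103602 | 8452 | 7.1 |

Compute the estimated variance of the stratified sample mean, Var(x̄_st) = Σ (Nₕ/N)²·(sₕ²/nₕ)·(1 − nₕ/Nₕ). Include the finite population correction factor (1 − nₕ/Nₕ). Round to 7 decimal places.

N = 346616. Term for each stratum: Wₕ²sₕ²/nₕ·(1−nₕ/Nₕ).
Var(x̄_st) = 0.0012256258 + 0.0000548291 + 0.0004893695 = 0.0017698244 → 0.0017698.

0.0017698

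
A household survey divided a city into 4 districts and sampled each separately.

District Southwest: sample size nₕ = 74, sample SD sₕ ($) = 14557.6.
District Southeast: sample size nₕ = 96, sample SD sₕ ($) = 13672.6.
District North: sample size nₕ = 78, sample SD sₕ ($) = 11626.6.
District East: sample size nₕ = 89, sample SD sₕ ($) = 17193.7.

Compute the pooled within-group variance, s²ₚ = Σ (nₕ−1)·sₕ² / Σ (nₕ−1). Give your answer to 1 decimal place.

209168995.1

Southwest: (74−1)·14557.6² = 73·211923717.76 = 15470431396.48
Southeast: (96−1)·13672.6² = 95·186939990.76 = 17759299122.2
North: (78−1)·11626.6² = 77·135177827.56 = 10408692722.12
East: (89−1)·17193.7² = 88·295623319.69 = 26014852132.72
Numerator = 69653275373.52; denominator = Σ(nₕ−1) = 333.
s²ₚ = 69653275373.52/333 = 209168995.116... → 209168995.1.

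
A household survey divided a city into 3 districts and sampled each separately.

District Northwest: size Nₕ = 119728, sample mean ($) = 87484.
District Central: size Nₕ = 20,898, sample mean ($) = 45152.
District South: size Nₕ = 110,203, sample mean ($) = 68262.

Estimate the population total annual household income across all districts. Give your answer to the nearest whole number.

18940548034

Population total = Σ Nₕ·x̄ₕ (each stratum's size times its mean).
119728·87484 + 20898·45152 + 110203·68262 = 10474284352 + 943586496 + 7522677186 = 18940548034.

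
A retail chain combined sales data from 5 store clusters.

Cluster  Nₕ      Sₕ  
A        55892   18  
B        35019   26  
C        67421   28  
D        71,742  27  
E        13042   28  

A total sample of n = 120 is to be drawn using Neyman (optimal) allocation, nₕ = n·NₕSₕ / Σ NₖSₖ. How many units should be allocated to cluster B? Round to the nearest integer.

18

A: NₕSₕ = 55892·18 = 1006056
B: NₕSₕ = 35019·26 = 910494
C: NₕSₕ = 67421·28 = 1887788
D: NₕSₕ = 71742·27 = 1937034
E: NₕSₕ = 13042·28 = 365176
Σ NₕSₕ = 6106548.
n_B = 120·910494/6106548 = 17.892... → 18.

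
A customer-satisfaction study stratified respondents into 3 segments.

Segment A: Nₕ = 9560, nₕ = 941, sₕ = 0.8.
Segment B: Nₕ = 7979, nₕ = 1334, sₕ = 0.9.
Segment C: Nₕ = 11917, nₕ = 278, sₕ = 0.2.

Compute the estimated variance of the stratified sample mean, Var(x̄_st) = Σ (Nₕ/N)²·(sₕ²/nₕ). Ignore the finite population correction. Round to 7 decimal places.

0.0001397

N = 29456; Wₕ = Nₕ/N.
segment A: (9560/29456)²·0.8²/941 = 0.0000716405
segment B: (7979/29456)²·0.9²/1334 = 0.0000445532
segment C: (11917/29456)²·0.2²/278 = 0.0000235506
Sum = 0.0001397442 → 0.0001397.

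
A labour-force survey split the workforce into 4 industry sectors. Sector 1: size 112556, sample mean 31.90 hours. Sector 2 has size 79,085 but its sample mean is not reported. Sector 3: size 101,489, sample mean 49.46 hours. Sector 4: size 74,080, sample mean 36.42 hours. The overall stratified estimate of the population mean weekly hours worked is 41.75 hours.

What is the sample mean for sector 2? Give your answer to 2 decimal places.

50.87

N = 112556 + 79085 + 101489 + 74080 = 367210.
Overall total = μ·N = 41.75·367210 = 15331017.5.
Subtract the known strata: 112556·31.90 + 101489·49.46 + 74080·36.42 = 11308175.94.
Remaining total for sector 2: 15331017.5 − 11308175.94 = 4022841.56.
Divide by its size: 4022841.56 / 79085 = 50.8673... → 50.87.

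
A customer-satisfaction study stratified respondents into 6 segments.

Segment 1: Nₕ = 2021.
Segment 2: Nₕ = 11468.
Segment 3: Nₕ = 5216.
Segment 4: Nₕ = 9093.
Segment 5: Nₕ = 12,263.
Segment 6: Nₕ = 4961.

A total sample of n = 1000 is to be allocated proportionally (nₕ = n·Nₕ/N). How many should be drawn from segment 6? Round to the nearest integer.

110

N = 2021 + 11468 + 5216 + 9093 + 12263 + 4961 = 45022.
n_6 = 1000·4961/45022 = 110.191... → 110.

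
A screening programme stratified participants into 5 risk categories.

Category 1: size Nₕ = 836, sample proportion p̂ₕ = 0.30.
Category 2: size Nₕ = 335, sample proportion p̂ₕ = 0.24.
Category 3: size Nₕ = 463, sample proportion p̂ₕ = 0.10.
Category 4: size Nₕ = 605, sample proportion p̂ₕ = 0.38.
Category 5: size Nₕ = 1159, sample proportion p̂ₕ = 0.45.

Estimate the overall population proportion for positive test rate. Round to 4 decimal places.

N = 836 + 335 + 463 + 605 + 1159 = 3398.
Overall proportion = Σ (Nₕ/N)·p̂ₕ.
Σ Nₕp̂ₕ = 250.8 + 80.4 + 46.3 + 229.9 + 521.55 = 1128.95.
1128.95 / 3398 = 0.332240... → 0.3322.

0.3322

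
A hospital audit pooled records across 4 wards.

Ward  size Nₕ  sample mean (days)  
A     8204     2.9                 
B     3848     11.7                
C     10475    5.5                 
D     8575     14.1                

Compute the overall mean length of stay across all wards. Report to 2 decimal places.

N = 8204 + 3848 + 10475 + 8575 = 31102.
Weight each subgroup mean by Nₕ/N and sum.
Σ Nₕx̄ₕ = 8204·2.9 + 3848·11.7 + 10475·5.5 + 8575·14.1 = 23791.6 + 45021.6 + 57612.5 + 120907.5 = 247333.2.
Divide by N: 247333.2 / 31102 = 7.9523... → 7.95.

7.95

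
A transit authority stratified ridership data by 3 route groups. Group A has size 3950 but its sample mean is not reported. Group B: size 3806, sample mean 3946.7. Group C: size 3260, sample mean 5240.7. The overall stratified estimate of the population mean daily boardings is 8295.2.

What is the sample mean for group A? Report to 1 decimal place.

N = 3950 + 3806 + 3260 = 11016.
Overall total = μ·N = 8295.2·11016 = 91379923.2.
Subtract the known strata: 3806·3946.7 + 3260·5240.7 = 32105822.2.
Remaining total for group A: 91379923.2 − 32105822.2 = 59274101.
Divide by its size: 59274101 / 3950 = 15006.102... → 15006.1.

15006.1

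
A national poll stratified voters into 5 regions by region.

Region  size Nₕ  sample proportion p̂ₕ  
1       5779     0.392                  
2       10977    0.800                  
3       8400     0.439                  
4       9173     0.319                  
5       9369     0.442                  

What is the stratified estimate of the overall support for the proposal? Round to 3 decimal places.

0.499

Wₕ = Nₕ/N with N = 43698: 0.1322, 0.2512, 0.1922, 0.2099, 0.2144.
p̂_st = 0.1322·0.392 + 0.2512·0.800 + 0.1922·0.439 + 0.2099·0.319 + 0.2144·0.442 ≈ 0.49892... → 0.499.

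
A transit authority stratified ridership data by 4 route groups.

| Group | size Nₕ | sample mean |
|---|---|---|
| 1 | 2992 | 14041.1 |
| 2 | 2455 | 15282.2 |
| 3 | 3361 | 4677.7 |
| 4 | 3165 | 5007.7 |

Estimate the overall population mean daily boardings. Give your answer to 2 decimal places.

9279.20

N = 11973; weights Wₕ = Nₕ/N = (0.2499, 0.2050, 0.2807, 0.2643).
x̄_st = Σ Wₕ·x̄ₕ = 0.2499·14041.1 + 0.2050·15282.2 + 0.2807·4677.7 + 0.2643·5007.7 ≈ 9279.2026...
→ 9279.20.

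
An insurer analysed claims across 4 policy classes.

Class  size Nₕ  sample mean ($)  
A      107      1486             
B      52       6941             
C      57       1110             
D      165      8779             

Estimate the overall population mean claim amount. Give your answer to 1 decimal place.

x̄_st = (Σ Nₕx̄ₕ) / (Σ Nₕ) = (107·1486 + 52·6941 + 57·1110 + 165·8779) / 381
= 2031739 / 381 = 5332.648... → 5332.6.

5332.6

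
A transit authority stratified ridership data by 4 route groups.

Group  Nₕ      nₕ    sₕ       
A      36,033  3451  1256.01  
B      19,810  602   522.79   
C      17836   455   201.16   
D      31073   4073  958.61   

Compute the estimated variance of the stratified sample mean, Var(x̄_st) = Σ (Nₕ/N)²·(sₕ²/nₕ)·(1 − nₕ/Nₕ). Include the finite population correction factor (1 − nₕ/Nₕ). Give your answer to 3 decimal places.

N = 104752; Wₕ = Nₕ/N.
group A: (36033/104752)²·1256.01²/3451·(1 − 3451/36033) = 48.909672
group B: (19810/104752)²·522.79²/602·(1 − 602/19810) = 15.743454
group C: (17836/104752)²·201.16²/455·(1 − 455/17836) = 2.512577
group D: (31073/104752)²·958.61²/4073·(1 − 4073/31073) = 17.250107
Sum = 84.415811 → 84.416.

84.416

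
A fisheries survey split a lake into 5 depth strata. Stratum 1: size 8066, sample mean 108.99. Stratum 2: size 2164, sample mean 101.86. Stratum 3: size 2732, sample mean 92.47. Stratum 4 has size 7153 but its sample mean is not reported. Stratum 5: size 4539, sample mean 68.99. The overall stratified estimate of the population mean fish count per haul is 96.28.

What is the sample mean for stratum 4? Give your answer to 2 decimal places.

N = 8066 + 2164 + 2732 + 7153 + 4539 = 24654.
Overall total = μ·N = 96.28·24654 = 2373687.12.
Subtract the known strata: 8066·108.99 + 2164·101.86 + 2732·92.47 + 4539·68.99 = 1665312.03.
Remaining total for stratum 4: 2373687.12 − 1665312.03 = 708375.09.
Divide by its size: 708375.09 / 7153 = 99.0319... → 99.03.

99.03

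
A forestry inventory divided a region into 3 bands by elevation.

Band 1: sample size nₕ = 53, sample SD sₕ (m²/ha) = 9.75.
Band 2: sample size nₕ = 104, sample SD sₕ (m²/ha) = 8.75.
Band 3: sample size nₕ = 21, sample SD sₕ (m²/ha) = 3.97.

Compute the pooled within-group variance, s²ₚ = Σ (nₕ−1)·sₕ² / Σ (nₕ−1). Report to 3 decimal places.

1: (53−1)·9.75² = 52·95.0625 = 4943.25
2: (104−1)·8.75² = 103·76.5625 = 7885.9375
3: (21−1)·3.97² = 20·15.7609 = 315.218
Numerator = 13144.4055; denominator = Σ(nₕ−1) = 175.
s²ₚ = 13144.4055/175 = 75.11089... → 75.111.

75.111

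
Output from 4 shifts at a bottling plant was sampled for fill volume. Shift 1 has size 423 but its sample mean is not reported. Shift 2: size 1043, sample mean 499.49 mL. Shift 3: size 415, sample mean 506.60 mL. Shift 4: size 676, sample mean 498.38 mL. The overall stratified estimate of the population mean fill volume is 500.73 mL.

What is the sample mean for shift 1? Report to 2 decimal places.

501.78

Σ Nₕx̄ₕ = N·μ, so 423·x̄_1 = 2557·500.73 − (1043·499.49 + 415·506.60 + 676·498.38).
= 1280366.61 − 1068111.95 = 212254.66.
x̄_1 = 212254.66 / 423 = 501.7841... → 501.78.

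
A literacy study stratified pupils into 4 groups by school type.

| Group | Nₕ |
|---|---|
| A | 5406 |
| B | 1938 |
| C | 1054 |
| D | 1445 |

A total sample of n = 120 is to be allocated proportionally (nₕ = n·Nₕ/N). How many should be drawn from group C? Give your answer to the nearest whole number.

13

Share of group C = 1054/9843 = 0.10708.
Allocate 120 × 0.10708 = 12.850... → 13.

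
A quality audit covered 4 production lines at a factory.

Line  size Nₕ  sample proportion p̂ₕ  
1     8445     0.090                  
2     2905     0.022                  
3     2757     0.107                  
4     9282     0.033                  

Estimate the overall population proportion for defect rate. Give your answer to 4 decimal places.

N = 8445 + 2905 + 2757 + 9282 = 23389.
Overall proportion = Σ (Nₕ/N)·p̂ₕ.
Σ Nₕp̂ₕ = 760.05 + 63.91 + 294.999 + 306.306 = 1425.265.
1425.265 / 23389 = 0.060937... → 0.0609.

0.0609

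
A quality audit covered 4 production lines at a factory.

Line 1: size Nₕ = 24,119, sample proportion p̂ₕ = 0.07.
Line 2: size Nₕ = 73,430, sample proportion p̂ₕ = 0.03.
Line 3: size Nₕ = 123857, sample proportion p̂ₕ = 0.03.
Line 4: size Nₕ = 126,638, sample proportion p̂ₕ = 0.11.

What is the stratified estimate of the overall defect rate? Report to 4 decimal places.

0.0619

Wₕ = Nₕ/N with N = 348044: 0.0693, 0.2110, 0.3559, 0.3639.
p̂_st = 0.0693·0.07 + 0.2110·0.03 + 0.3559·0.03 + 0.3639·0.11 ≈ 0.061880... → 0.0619.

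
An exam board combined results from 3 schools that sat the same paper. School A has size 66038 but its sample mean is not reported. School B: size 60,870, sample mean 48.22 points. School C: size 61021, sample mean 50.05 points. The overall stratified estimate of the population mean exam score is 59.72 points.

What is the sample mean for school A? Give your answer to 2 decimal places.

Σ Nₕx̄ₕ = N·μ, so 66038·x̄_A = 187929·59.72 − (60870·48.22 + 61021·50.05).
= 11223119.88 − 5989252.45 = 5233867.43.
x̄_A = 5233867.43 / 66038 = 79.2554... → 79.26.

79.26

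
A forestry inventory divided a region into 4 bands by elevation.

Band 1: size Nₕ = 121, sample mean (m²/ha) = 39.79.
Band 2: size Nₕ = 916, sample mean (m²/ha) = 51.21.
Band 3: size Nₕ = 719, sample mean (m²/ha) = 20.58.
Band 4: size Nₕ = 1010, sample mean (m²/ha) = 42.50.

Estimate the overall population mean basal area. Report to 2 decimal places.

39.57

N = 121 + 916 + 719 + 1010 = 2766.
Weight each subgroup mean by Nₕ/N and sum.
Σ Nₕx̄ₕ = 121·39.79 + 916·51.21 + 719·20.58 + 1010·42.50 = 4814.59 + 46908.36 + 14797.02 + 42925 = 109444.97.
Divide by N: 109444.97 / 2766 = 39.5680... → 39.57.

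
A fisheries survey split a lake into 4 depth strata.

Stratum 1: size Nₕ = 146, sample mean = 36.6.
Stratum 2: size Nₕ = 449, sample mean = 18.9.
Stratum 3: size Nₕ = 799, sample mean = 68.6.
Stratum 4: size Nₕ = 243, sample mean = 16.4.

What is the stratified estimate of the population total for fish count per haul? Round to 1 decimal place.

72626.3

Population total = Σ Nₕ·x̄ₕ (each stratum's size times its mean).
146·36.6 + 449·18.9 + 799·68.6 + 243·16.4 = 5343.6 + 8486.1 + 54811.4 + 3985.2 = 72626.3.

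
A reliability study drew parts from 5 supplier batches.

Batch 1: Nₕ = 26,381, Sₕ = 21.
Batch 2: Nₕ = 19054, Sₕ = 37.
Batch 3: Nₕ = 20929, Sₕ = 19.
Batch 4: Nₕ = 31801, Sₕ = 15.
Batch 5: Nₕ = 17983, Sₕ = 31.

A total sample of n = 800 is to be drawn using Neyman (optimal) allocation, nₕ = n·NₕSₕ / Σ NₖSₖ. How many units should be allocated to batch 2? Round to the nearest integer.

210

Σ NₕSₕ = 26381·21 + 19054·37 + 20929·19 + 31801·15 + 17983·31 = 2691138.
Share for 2: 704998/2691138 = 0.26197.
n_2 = 800 × 0.26197 = 209.576... → 210.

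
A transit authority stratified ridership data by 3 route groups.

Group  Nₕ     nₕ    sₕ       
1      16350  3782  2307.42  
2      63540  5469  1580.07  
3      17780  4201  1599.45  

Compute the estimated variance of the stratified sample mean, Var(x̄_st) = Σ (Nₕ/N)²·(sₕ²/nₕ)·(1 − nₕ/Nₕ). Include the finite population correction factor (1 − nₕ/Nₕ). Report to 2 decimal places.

N = 97670; Wₕ = Nₕ/N.
group 1: (16350/97670)²·2307.42²/3782·(1 − 3782/16350) = 30.32448
group 2: (63540/97670)²·1580.07²/5469·(1 − 5469/63540) = 176.57486
group 3: (17780/97670)²·1599.45²/4201·(1 − 4201/17780) = 15.41224
Sum = 222.31158 → 222.31.

222.31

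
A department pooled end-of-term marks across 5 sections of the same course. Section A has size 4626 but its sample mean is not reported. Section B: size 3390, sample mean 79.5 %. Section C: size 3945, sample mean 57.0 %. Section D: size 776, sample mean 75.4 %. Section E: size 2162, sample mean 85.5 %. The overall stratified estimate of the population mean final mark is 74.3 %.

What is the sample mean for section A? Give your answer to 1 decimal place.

N = 4626 + 3390 + 3945 + 776 + 2162 = 14899.
Overall total = μ·N = 74.3·14899 = 1106995.7.
Subtract the known strata: 3390·79.5 + 3945·57.0 + 776·75.4 + 2162·85.5 = 737731.4.
Remaining total for section A: 1106995.7 − 737731.4 = 369264.3.
Divide by its size: 369264.3 / 4626 = 79.824... → 79.8.

79.8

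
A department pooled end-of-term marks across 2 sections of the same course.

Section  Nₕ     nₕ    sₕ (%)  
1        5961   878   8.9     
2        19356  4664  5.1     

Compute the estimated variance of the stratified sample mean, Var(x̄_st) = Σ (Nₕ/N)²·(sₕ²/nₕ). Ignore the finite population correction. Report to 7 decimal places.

0.0082613

N = 25317; Wₕ = Nₕ/N.
section 1: (5961/25317)²·8.9²/878 = 0.0050014883
section 2: (19356/25317)²·5.1²/4664 = 0.0032597820
Sum = 0.0082612703 → 0.0082613.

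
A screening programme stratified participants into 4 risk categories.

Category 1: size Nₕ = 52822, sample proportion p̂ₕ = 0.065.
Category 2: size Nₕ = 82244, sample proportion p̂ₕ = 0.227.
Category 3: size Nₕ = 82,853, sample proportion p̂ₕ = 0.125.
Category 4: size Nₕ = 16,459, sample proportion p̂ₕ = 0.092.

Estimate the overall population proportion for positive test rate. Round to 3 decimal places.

0.145

N = 52822 + 82244 + 82853 + 16459 = 234378.
Overall proportion = Σ (Nₕ/N)·p̂ₕ.
Σ Nₕp̂ₕ = 3433.43 + 18669.388 + 10356.625 + 1514.228 = 33973.671.
33973.671 / 234378 = 0.14495... → 0.145.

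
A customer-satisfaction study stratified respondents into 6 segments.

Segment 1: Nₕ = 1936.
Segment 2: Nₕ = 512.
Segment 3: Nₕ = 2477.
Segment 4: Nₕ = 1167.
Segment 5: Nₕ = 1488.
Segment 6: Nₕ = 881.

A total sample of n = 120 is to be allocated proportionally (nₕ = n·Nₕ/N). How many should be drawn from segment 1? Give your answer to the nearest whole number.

Share of segment 1 = 1936/8461 = 0.22881.
Allocate 120 × 0.22881 = 27.458... → 27.

27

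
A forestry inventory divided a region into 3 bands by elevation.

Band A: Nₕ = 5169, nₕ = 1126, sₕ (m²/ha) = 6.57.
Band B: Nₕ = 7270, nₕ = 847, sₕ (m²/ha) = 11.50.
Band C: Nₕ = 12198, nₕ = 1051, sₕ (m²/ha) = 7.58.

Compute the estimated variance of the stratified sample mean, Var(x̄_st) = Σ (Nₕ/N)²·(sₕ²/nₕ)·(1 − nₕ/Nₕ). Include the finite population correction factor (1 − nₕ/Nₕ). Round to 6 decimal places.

N = 24637; Wₕ = Nₕ/N.
band A: (5169/24637)²·6.57²/1126·(1 − 1126/5169) = 0.001319857
band B: (7270/24637)²·11.50²/847·(1 − 847/7270) = 0.012011824
band C: (12198/24637)²·7.58²/1051·(1 − 1051/12198) = 0.012246350
Sum = 0.025578031 → 0.025578.

0.025578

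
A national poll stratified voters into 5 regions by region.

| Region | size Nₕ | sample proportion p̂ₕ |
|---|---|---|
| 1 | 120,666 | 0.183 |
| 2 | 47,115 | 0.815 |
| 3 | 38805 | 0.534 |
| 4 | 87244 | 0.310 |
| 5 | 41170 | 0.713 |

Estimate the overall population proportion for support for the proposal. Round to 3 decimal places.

0.411

N = 120666 + 47115 + 38805 + 87244 + 41170 = 335000.
Overall proportion = Σ (Nₕ/N)·p̂ₕ.
Σ Nₕp̂ₕ = 22081.878 + 38398.725 + 20721.87 + 27045.64 + 29354.21 = 137602.323.
137602.323 / 335000 = 0.41075... → 0.411.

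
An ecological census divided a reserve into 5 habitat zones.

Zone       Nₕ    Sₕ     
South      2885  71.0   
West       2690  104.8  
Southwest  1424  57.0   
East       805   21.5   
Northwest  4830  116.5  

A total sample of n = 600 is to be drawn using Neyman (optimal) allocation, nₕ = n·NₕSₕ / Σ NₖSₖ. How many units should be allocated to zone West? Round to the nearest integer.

147

Σ NₕSₕ = 2885·71.0 + 2690·104.8 + 1424·57.0 + 805·21.5 + 4830·116.5 = 1147917.5.
Share for West: 281912/1147917.5 = 0.24559.
n_West = 600 × 0.24559 = 147.351... → 147.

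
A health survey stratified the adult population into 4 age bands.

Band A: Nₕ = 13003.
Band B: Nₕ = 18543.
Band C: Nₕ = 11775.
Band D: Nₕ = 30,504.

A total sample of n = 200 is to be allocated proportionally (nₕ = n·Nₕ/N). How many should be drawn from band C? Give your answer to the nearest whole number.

N = 13003 + 18543 + 11775 + 30504 = 73825.
n_C = 200·11775/73825 = 31.900... → 32.

32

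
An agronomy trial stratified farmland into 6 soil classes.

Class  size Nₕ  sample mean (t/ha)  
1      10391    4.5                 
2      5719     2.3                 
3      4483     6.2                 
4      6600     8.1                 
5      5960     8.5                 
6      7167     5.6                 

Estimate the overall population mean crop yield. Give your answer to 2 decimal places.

x̄_st = (Σ Nₕx̄ₕ) / (Σ Nₕ) = (10391·4.5 + 5719·2.3 + 4483·6.2 + 6600·8.1 + 5960·8.5 + 7167·5.6) / 40320
= 231963 / 40320 = 5.7531... → 5.75.

5.75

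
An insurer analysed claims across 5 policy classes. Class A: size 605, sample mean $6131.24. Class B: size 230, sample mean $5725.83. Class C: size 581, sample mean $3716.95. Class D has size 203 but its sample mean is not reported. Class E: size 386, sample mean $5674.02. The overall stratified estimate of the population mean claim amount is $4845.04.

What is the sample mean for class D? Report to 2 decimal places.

1666.23

N = 605 + 230 + 581 + 203 + 386 = 2005.
Overall total = μ·N = 4845.04·2005 = 9714305.2.
Subtract the known strata: 605·6131.24 + 230·5725.83 + 581·3716.95 + 386·5674.02 = 9376060.77.
Remaining total for class D: 9714305.2 − 9376060.77 = 338244.43.
Divide by its size: 338244.43 / 203 = 1666.2287... → 1666.23.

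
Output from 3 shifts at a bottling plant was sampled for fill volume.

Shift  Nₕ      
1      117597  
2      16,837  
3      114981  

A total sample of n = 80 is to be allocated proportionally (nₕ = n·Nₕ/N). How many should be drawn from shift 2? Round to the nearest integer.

Share of shift 2 = 16837/249415 = 0.06751.
Allocate 80 × 0.06751 = 5.400... → 5.

5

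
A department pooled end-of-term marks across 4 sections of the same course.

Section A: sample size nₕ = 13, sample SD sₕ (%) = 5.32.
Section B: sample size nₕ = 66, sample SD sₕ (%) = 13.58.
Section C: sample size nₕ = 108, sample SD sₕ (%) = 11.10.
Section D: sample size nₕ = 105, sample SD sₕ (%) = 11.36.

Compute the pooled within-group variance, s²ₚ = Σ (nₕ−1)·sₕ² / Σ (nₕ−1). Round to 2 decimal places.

135.18

Degrees of freedom: 12 + 65 + 107 + 104 = 288.
Σ(nₕ−1)sₕ² = 12·28.3024 + 65·184.4164 + 107·123.21 + 104·129.0496 = 38931.3232.
s²ₚ = 38931.3232 / 288 = 135.1782... → 135.18.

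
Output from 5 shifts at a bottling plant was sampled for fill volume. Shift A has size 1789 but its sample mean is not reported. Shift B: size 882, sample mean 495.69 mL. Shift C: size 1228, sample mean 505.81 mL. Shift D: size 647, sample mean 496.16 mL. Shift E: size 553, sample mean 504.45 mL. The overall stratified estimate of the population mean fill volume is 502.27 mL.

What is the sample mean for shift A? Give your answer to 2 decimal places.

504.62

N = 1789 + 882 + 1228 + 647 + 553 = 5099.
Overall total = μ·N = 502.27·5099 = 2561074.73.
Subtract the known strata: 882·495.69 + 1228·505.81 + 647·496.16 + 553·504.45 = 1658309.63.
Remaining total for shift A: 2561074.73 − 1658309.63 = 902765.1.
Divide by its size: 902765.1 / 1789 = 504.6200... → 504.62.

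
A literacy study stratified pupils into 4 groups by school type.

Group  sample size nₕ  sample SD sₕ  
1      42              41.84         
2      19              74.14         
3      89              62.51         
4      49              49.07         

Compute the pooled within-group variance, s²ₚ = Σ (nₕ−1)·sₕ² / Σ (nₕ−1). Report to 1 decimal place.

3231.6

1: (42−1)·41.84² = 41·1750.5856 = 71774.0096
2: (19−1)·74.14² = 18·5496.7396 = 98941.3128
3: (89−1)·62.51² = 88·3907.5001 = 343860.0088
4: (49−1)·49.07² = 48·2407.8649 = 115577.5152
Numerator = 630152.8464; denominator = Σ(nₕ−1) = 195.
s²ₚ = 630152.8464/195 = 3231.553... → 3231.6.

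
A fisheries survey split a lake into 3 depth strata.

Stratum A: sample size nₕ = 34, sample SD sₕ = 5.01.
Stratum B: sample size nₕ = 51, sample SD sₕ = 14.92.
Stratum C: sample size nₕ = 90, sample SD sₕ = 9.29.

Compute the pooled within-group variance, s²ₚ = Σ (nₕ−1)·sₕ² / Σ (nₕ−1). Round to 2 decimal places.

114.18

Degrees of freedom: 33 + 50 + 89 = 172.
Σ(nₕ−1)sₕ² = 33·25.1001 + 50·222.6064 + 89·86.3041 = 19639.6882.
s²ₚ = 19639.6882 / 172 = 114.1842... → 114.18.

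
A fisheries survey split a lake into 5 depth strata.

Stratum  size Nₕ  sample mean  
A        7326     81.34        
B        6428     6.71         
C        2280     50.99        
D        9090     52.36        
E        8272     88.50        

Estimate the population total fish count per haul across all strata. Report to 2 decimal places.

Population total = Σ Nₕ·x̄ₕ (each stratum's size times its mean).
7326·81.34 + 6428·6.71 + 2280·50.99 + 9090·52.36 + 8272·88.50 = 595896.84 + 43131.88 + 116257.2 + 475952.4 + 732072 = 1963310.32.

1963310.32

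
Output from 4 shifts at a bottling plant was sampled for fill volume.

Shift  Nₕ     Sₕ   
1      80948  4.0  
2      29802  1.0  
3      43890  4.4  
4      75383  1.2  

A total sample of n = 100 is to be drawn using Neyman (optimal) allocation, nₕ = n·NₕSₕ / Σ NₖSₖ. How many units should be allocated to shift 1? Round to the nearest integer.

51

Σ NₕSₕ = 80948·4.0 + 29802·1.0 + 43890·4.4 + 75383·1.2 = 637169.6.
Share for 1: 323792/637169.6 = 0.50817.
n_1 = 100 × 0.50817 = 50.817... → 51.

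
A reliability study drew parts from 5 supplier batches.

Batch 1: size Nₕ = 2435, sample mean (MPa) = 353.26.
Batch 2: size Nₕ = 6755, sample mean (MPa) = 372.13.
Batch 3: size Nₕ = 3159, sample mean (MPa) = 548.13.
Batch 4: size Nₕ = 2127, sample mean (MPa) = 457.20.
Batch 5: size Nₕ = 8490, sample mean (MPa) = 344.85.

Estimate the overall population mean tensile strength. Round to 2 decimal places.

392.13

x̄_st = (Σ Nₕx̄ₕ) / (Σ Nₕ) = (2435·353.26 + 6755·372.13 + 3159·548.13 + 2127·457.20 + 8490·344.85) / 22966
= 9005709.82 / 22966 = 392.1323... → 392.13.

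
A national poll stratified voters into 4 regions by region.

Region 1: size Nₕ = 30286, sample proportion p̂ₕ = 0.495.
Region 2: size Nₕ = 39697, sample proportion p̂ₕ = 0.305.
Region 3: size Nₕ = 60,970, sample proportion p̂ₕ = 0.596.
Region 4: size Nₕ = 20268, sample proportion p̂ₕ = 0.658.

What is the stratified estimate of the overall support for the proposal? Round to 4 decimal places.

0.5077

N = 30286 + 39697 + 60970 + 20268 = 151221.
Overall proportion = Σ (Nₕ/N)·p̂ₕ.
Σ Nₕp̂ₕ = 14991.57 + 12107.585 + 36338.12 + 13336.344 = 76773.619.
76773.619 / 151221 = 0.507692... → 0.5077.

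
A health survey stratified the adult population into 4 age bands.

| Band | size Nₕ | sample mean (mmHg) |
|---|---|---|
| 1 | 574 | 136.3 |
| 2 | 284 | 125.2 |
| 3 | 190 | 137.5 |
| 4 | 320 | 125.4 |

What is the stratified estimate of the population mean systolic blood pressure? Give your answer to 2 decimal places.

131.61

N = 1368; weights Wₕ = Nₕ/N = (0.4196, 0.2076, 0.1389, 0.2339).
x̄_st = Σ Wₕ·x̄ₕ = 0.4196·136.3 + 0.2076·125.2 + 0.1389·137.5 + 0.2339·125.4 ≈ 131.6126...
→ 131.61.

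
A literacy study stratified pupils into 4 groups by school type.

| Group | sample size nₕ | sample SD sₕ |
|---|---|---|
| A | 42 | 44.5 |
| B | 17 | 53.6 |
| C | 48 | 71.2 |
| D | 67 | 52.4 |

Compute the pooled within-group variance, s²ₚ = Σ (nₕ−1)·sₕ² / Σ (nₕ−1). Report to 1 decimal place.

3215.5

Degrees of freedom: 41 + 16 + 47 + 66 = 170.
Σ(nₕ−1)sₕ² = 41·1980.25 + 16·2872.96 + 47·5069.44 + 66·2745.76 = 546641.45.
s²ₚ = 546641.45 / 170 = 3215.538... → 3215.5.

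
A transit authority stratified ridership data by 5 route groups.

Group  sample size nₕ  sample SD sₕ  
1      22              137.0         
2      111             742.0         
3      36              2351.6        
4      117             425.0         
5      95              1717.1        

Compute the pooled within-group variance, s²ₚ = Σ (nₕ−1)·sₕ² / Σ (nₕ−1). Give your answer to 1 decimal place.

Degrees of freedom: 21 + 110 + 35 + 116 + 94 = 376.
Σ(nₕ−1)sₕ² = 21·18769 + 110·550564 + 35·5530022.56 + 116·180625 + 94·2948432.41 = 552612125.14.
s²ₚ = 552612125.14 / 376 = 1469713.099... → 1469713.1.

1469713.1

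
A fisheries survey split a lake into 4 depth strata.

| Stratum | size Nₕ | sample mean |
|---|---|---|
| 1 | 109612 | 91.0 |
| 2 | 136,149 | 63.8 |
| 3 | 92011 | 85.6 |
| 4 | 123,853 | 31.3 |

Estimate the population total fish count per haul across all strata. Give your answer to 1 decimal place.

Population total = Σ Nₕ·x̄ₕ (each stratum's size times its mean).
109612·91.0 + 136149·63.8 + 92011·85.6 + 123853·31.3 = 9974692 + 8686306.2 + 7876141.6 + 3876598.9 = 30413738.7.

30413738.7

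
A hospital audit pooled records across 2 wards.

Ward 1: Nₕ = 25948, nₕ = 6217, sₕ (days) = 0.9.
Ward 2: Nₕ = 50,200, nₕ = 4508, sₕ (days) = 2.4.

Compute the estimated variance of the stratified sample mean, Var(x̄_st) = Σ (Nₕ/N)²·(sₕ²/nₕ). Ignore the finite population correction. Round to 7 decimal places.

N = 76148. Term for each stratum: Wₕ²sₕ²/nₕ.
Var(x̄_st) = 0.0000151285 + 0.0005553017 = 0.0005704302 → 0.0005704.

0.0005704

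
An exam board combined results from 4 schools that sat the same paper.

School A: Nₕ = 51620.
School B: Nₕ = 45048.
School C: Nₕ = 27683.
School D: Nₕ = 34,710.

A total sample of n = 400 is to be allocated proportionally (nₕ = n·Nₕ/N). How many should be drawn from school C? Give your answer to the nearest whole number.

70

N = 51620 + 45048 + 27683 + 34710 = 159061.
n_C = 400·27683/159061 = 69.616... → 70.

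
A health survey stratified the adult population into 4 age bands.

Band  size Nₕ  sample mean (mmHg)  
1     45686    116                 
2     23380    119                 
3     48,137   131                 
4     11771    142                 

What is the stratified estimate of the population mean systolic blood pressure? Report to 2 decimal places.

124.52

N = 45686 + 23380 + 48137 + 11771 = 128974.
The stratified mean weights each stratum mean by its population share Nₕ/N.
Σ Nₕx̄ₕ = 45686·116 + 23380·119 + 48137·131 + 11771·142 = 5299576 + 2782220 + 6305947 + 1671482 = 16059225.
Divide by N: 16059225 / 128974 = 124.5152... → 124.52.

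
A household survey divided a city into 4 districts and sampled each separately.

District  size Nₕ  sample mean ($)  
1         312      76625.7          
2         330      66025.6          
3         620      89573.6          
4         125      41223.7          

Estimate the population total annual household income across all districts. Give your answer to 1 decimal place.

106384260.9

Population total = Σ Nₕ·x̄ₕ (each stratum's size times its mean).
312·76625.7 + 330·66025.6 + 620·89573.6 + 125·41223.7 = 23907218.4 + 21788448 + 55535632 + 5152962.5 = 106384260.9.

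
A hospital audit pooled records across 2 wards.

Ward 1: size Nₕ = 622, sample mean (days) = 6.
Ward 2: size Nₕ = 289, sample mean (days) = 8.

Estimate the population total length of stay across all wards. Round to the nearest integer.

6044

1: 622·6 = 3732
2: 289·8 = 2312
τ̂ = Σ Nₕx̄ₕ = 6044.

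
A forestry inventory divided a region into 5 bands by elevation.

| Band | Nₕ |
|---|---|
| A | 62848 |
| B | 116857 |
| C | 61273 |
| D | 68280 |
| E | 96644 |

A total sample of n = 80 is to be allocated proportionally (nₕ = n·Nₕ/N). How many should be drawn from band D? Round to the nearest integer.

Share of band D = 68280/405902 = 0.16822.
Allocate 80 × 0.16822 = 13.457... → 13.

13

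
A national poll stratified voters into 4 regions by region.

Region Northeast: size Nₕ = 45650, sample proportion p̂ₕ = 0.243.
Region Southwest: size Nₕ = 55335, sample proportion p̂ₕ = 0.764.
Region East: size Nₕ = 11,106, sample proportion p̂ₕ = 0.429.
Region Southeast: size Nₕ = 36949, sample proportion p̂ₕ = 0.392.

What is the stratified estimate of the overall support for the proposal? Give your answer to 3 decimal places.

0.487

Wₕ = Nₕ/N with N = 149040: 0.3063, 0.3713, 0.0745, 0.2479.
p̂_st = 0.3063·0.243 + 0.3713·0.764 + 0.0745·0.429 + 0.2479·0.392 ≈ 0.48723... → 0.487.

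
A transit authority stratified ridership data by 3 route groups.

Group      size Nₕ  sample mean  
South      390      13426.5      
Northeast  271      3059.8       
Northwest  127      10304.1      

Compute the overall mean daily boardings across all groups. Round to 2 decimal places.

N = 788; weights Wₕ = Nₕ/N = (0.4949, 0.3439, 0.1612).
x̄_st = Σ Wₕ·x̄ₕ = 0.4949·13426.5 + 0.3439·3059.8 + 0.1612·10304.1 ≈ 9358.0730...
→ 9358.07.

9358.07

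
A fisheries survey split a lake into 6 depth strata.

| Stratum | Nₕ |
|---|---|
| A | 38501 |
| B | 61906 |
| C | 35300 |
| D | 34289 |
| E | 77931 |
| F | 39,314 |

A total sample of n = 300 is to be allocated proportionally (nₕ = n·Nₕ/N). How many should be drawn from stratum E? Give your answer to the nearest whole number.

Share of stratum E = 77931/287241 = 0.27131.
Allocate 300 × 0.27131 = 81.393... → 81.

81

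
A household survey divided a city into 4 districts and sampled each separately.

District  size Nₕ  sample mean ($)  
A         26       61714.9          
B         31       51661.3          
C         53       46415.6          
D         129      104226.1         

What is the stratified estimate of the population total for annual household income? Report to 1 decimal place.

Estimate total by summing Nₕ·x̄ₕ over strata.
26·61714.9 + 31·51661.3 + 53·46415.6 + 129·104226.1 = 1604587.4 + 1601500.3 + 2460026.8 + 13445166.9 = 19111281.4.

19111281.4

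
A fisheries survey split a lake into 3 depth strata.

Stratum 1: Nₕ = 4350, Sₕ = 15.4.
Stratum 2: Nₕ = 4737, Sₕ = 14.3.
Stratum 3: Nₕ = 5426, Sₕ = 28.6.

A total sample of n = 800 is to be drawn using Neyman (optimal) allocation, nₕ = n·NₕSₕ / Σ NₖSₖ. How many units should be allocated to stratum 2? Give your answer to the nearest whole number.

187

1: NₕSₕ = 4350·15.4 = 66990
2: NₕSₕ = 4737·14.3 = 67739.1
3: NₕSₕ = 5426·28.6 = 155183.6
Σ NₕSₕ = 289912.7.
n_2 = 800·67739.1/289912.7 = 186.923... → 187.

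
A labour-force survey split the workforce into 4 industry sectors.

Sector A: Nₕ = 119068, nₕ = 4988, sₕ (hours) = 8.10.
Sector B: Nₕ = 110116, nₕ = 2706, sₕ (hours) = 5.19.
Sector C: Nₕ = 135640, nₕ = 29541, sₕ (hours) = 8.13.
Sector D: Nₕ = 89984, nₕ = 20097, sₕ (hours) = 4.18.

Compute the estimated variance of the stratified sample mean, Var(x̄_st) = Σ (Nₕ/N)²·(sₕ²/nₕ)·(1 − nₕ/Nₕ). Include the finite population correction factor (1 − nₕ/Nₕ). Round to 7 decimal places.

0.0016150

N = 454808. Term for each stratum: Wₕ²sₕ²/nₕ·(1−nₕ/Nₕ).
Var(x̄_st) = 0.0008637578 + 0.0005691751 + 0.0001556678 + 0.0000264318 = 0.0016150325 → 0.0016150.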